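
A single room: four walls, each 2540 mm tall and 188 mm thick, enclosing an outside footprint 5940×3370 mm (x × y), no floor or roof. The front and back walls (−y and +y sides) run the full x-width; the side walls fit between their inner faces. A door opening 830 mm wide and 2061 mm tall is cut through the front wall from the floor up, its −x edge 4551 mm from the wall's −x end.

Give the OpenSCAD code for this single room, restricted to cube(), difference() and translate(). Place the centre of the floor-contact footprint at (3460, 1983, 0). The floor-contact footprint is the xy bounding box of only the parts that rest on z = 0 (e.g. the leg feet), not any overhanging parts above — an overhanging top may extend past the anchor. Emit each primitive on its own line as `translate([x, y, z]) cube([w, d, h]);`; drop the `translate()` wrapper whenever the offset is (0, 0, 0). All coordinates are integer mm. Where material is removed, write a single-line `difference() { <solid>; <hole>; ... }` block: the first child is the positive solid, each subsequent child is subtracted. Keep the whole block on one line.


difference() { translate([490, 298, 0]) cube([5940, 188, 2540]); translate([5041, 298, 0]) cube([830, 188, 2061]); }
translate([490, 3480, 0]) cube([5940, 188, 2540]);
translate([490, 486, 0]) cube([188, 2994, 2540]);
translate([6242, 486, 0]) cube([188, 2994, 2540]);


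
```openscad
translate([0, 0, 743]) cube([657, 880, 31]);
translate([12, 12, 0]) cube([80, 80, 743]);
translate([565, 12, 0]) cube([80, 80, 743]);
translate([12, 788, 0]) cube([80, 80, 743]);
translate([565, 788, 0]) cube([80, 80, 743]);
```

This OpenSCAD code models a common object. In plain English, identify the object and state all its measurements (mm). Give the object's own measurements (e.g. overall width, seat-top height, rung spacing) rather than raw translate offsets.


A table: top 657 mm (x) × 880 mm (y), 31 mm thick, upper face at z = 774 mm, on four 80×80 mm square legs, each inset 12 mm from the nearest pair of top edges from z = 0 to the bottom of the top.


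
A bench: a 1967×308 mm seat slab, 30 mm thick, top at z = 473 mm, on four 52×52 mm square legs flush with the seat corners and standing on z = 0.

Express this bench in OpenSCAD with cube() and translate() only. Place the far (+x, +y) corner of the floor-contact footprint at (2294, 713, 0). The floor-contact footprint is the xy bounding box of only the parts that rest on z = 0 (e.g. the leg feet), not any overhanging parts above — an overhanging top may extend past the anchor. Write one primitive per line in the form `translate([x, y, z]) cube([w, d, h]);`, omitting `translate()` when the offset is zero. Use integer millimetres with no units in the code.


translate([327, 405, 443]) cube([1967, 308, 30]);
translate([327, 405, 0]) cube([52, 52, 443]);
translate([327, 661, 0]) cube([52, 52, 443]);
translate([2242, 405, 0]) cube([52, 52, 443]);
translate([2242, 661, 0]) cube([52, 52, 443]);


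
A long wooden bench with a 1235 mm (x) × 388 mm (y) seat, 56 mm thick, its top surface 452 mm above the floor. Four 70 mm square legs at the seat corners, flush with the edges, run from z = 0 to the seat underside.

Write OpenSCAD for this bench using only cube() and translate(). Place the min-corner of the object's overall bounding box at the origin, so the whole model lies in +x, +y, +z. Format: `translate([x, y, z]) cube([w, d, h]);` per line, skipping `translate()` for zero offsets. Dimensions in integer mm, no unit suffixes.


translate([0, 0, 396]) cube([1235, 388, 56]);
cube([70, 70, 396]);
translate([0, 318, 0]) cube([70, 70, 396]);
translate([1165, 0, 0]) cube([70, 70, 396]);
translate([1165, 318, 0]) cube([70, 70, 396]);


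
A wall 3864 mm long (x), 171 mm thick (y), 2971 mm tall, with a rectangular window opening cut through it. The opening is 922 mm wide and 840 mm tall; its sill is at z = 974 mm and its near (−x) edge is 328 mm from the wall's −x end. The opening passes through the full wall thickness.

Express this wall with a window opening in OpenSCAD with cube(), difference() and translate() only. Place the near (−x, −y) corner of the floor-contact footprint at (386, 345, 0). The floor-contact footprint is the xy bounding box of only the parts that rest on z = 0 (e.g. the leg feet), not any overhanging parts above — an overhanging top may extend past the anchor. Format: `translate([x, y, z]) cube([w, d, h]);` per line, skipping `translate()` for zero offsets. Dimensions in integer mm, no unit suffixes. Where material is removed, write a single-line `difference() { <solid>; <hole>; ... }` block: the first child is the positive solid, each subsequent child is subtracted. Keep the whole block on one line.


difference() { translate([386, 345, 0]) cube([3864, 171, 2971]); translate([714, 345, 974]) cube([922, 171, 840]); }


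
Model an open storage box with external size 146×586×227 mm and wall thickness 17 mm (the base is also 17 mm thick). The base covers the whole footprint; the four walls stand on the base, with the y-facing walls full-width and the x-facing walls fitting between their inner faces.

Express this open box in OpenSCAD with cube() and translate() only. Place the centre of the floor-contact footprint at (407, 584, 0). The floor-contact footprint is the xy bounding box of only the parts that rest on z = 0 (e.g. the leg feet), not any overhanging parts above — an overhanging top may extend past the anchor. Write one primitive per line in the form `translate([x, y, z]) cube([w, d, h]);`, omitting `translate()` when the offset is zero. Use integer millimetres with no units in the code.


translate([334, 291, 0]) cube([146, 586, 17]);
translate([334, 291, 17]) cube([146, 17, 210]);
translate([334, 860, 17]) cube([146, 17, 210]);
translate([334, 308, 17]) cube([17, 552, 210]);
translate([463, 308, 17]) cube([17, 552, 210]);


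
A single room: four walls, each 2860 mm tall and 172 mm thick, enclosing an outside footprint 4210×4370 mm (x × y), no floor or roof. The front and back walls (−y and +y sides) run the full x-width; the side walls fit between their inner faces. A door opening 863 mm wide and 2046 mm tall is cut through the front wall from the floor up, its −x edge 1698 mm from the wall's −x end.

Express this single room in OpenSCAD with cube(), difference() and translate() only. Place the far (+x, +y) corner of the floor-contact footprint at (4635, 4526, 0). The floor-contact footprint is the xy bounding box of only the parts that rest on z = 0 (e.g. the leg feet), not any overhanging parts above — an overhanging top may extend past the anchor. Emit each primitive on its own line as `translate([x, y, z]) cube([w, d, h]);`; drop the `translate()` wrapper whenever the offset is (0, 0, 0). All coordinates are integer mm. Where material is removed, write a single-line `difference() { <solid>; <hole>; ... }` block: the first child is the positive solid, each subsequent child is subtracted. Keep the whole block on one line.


difference() { translate([425, 156, 0]) cube([4210, 172, 2860]); translate([2123, 156, 0]) cube([863, 172, 2046]); }
translate([425, 4354, 0]) cube([4210, 172, 2860]);
translate([425, 328, 0]) cube([172, 4026, 2860]);
translate([4463, 328, 0]) cube([172, 4026, 2860]);


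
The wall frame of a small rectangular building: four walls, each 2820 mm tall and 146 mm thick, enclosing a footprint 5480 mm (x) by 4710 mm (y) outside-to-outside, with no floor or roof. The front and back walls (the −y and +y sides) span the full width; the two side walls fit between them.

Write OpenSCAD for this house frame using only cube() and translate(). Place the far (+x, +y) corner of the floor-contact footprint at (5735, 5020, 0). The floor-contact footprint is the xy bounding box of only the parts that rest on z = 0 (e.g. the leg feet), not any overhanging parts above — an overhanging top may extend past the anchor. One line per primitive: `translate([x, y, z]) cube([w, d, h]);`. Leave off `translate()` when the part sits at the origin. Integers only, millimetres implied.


translate([255, 310, 0]) cube([5480, 146, 2820]);
translate([255, 4874, 0]) cube([5480, 146, 2820]);
translate([255, 456, 0]) cube([146, 4418, 2820]);
translate([5589, 456, 0]) cube([146, 4418, 2820]);


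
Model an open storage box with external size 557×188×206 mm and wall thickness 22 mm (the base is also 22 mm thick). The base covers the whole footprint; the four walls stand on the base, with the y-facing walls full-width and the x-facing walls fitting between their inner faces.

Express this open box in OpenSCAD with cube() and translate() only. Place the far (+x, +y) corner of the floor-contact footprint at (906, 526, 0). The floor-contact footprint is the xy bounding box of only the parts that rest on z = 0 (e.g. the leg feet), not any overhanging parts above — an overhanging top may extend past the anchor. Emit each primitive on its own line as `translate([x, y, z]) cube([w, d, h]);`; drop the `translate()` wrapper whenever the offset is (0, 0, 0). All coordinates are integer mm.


translate([349, 338, 0]) cube([557, 188, 22]);
translate([349, 338, 22]) cube([557, 22, 184]);
translate([349, 504, 22]) cube([557, 22, 184]);
translate([349, 360, 22]) cube([22, 144, 184]);
translate([884, 360, 22]) cube([22, 144, 184]);


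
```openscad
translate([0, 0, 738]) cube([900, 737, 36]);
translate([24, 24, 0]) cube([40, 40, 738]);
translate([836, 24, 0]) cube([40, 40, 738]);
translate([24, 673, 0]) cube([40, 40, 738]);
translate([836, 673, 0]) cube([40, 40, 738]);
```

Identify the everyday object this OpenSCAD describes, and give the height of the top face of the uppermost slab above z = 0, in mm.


A table. The table height is 774 mm.

A 900×737×36 slab sits at z = 738 on four 40 mm square posts — a table. The top surface is at 738 + 36 = 774 mm.


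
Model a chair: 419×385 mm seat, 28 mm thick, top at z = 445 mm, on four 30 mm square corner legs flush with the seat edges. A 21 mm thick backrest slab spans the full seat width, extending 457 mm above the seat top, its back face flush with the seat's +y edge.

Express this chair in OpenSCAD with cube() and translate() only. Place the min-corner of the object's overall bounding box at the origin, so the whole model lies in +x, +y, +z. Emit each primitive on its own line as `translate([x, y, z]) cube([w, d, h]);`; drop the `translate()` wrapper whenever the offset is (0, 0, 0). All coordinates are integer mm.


translate([0, 0, 417]) cube([419, 385, 28]);
cube([30, 30, 417]);
translate([389, 0, 0]) cube([30, 30, 417]);
translate([0, 355, 0]) cube([30, 30, 417]);
translate([389, 355, 0]) cube([30, 30, 417]);
translate([0, 364, 445]) cube([419, 21, 457]);


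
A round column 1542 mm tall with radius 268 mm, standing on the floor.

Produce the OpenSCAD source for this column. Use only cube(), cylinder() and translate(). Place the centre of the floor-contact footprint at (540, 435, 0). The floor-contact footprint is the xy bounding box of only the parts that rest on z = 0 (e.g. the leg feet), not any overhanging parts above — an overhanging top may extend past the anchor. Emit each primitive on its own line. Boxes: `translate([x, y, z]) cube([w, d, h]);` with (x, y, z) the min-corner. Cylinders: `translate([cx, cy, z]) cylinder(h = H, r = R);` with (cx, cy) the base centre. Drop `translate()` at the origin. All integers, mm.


translate([540, 435, 0]) cylinder(h = 1542, r = 268);


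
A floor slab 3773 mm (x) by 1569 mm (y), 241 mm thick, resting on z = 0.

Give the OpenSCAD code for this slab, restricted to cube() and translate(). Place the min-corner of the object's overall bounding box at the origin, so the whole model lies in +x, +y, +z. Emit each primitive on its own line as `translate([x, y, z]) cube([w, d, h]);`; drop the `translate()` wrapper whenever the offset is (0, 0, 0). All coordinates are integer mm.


cube([3773, 1569, 241]);


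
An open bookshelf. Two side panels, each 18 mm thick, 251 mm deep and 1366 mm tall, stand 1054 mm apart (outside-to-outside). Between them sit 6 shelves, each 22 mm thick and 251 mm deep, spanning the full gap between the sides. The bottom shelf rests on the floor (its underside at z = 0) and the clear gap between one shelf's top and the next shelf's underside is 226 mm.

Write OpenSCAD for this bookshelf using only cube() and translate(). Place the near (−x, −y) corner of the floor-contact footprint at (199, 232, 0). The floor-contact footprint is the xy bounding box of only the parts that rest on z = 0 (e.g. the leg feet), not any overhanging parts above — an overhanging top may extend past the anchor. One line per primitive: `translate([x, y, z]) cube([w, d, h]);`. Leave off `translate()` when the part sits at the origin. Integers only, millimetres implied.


translate([199, 232, 0]) cube([18, 251, 1366]);
translate([1235, 232, 0]) cube([18, 251, 1366]);
translate([217, 232, 0]) cube([1018, 251, 22]);
translate([217, 232, 248]) cube([1018, 251, 22]);
translate([217, 232, 496]) cube([1018, 251, 22]);
translate([217, 232, 744]) cube([1018, 251, 22]);
translate([217, 232, 992]) cube([1018, 251, 22]);
translate([217, 232, 1240]) cube([1018, 251, 22]);


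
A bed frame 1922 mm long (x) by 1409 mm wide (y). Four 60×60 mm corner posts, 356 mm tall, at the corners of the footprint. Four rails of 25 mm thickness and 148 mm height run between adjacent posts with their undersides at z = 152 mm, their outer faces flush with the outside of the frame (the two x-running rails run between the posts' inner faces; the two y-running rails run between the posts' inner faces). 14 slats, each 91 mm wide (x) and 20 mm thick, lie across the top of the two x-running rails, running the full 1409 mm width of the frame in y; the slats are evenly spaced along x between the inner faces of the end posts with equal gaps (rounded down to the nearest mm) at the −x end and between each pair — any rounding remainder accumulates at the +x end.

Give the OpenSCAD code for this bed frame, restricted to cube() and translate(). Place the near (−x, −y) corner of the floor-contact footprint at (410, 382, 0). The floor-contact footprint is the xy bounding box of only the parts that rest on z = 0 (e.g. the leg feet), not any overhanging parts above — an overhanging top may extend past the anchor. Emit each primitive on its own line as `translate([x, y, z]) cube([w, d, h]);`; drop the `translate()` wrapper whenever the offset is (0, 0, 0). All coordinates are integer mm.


translate([410, 382, 0]) cube([60, 60, 356]);
translate([410, 1731, 0]) cube([60, 60, 356]);
translate([2272, 382, 0]) cube([60, 60, 356]);
translate([2272, 1731, 0]) cube([60, 60, 356]);
translate([470, 382, 152]) cube([1802, 25, 148]);
translate([470, 1766, 152]) cube([1802, 25, 148]);
translate([410, 442, 152]) cube([25, 1289, 148]);
translate([2307, 442, 152]) cube([25, 1289, 148]);
translate([505, 382, 300]) cube([91, 1409, 20]);
translate([631, 382, 300]) cube([91, 1409, 20]);
translate([757, 382, 300]) cube([91, 1409, 20]);
translate([883, 382, 300]) cube([91, 1409, 20]);
translate([1009, 382, 300]) cube([91, 1409, 20]);
translate([1135, 382, 300]) cube([91, 1409, 20]);
translate([1261, 382, 300]) cube([91, 1409, 20]);
translate([1387, 382, 300]) cube([91, 1409, 20]);
translate([1513, 382, 300]) cube([91, 1409, 20]);
translate([1639, 382, 300]) cube([91, 1409, 20]);
translate([1765, 382, 300]) cube([91, 1409, 20]);
translate([1891, 382, 300]) cube([91, 1409, 20]);
translate([2017, 382, 300]) cube([91, 1409, 20]);
translate([2143, 382, 300]) cube([91, 1409, 20]);


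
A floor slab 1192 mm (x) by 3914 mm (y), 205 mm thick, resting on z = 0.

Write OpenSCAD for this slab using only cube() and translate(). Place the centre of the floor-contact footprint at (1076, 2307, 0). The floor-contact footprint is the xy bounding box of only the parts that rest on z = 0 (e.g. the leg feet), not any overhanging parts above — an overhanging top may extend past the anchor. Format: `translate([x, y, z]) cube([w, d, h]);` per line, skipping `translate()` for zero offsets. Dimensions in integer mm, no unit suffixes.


translate([480, 350, 0]) cube([1192, 3914, 205]);


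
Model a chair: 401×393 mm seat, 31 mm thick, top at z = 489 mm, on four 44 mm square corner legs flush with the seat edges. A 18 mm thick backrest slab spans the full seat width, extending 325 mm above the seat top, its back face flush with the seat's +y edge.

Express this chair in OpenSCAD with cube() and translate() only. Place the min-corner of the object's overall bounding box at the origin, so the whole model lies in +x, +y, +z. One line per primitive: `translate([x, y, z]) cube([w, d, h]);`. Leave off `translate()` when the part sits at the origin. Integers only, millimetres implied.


translate([0, 0, 458]) cube([401, 393, 31]);
cube([44, 44, 458]);
translate([357, 0, 0]) cube([44, 44, 458]);
translate([0, 349, 0]) cube([44, 44, 458]);
translate([357, 349, 0]) cube([44, 44, 458]);
translate([0, 375, 489]) cube([401, 18, 325]);


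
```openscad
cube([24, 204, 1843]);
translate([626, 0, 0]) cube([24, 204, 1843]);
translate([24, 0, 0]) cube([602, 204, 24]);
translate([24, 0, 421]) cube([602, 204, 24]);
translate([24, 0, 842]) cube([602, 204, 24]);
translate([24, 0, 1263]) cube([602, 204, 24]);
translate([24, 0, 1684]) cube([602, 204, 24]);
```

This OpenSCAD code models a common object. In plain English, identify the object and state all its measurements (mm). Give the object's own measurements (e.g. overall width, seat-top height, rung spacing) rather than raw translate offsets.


An open bookshelf. Two side panels, each 24 mm thick, 204 mm deep and 1843 mm tall, stand 650 mm apart (outside-to-outside). Between them sit 5 shelves, each 24 mm thick and 204 mm deep, spanning the full gap between the sides. The bottom shelf rests on the floor (its underside at z = 0) and the clear gap between one shelf's top and the next shelf's underside is 397 mm.


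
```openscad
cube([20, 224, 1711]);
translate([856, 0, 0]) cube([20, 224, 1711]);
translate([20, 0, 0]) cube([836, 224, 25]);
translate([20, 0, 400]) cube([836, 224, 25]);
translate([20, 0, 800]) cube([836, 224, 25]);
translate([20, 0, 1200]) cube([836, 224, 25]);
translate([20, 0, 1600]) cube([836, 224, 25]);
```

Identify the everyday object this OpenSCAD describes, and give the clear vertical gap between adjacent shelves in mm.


A bookshelf. The clear shelf gap is 375 mm.

Two tall side panels with 5 horizontal boards between them — a bookshelf. The first two shelf undersides are at z = 0 and z = 400; with shelf thickness 25, the clear gap is 400 − 0 − 25 = 375 mm.


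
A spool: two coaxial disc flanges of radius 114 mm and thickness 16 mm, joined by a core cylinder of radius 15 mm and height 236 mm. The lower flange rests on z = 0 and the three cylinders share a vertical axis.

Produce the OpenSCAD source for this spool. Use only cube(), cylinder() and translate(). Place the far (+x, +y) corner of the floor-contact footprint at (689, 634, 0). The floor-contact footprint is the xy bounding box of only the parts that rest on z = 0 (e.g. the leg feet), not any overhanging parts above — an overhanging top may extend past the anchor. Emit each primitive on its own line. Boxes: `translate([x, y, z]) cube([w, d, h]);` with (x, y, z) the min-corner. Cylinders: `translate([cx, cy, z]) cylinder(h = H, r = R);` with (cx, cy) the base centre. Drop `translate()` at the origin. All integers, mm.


translate([575, 520, 0]) cylinder(h = 16, r = 114);
translate([575, 520, 16]) cylinder(h = 236, r = 15);
translate([575, 520, 252]) cylinder(h = 16, r = 114);


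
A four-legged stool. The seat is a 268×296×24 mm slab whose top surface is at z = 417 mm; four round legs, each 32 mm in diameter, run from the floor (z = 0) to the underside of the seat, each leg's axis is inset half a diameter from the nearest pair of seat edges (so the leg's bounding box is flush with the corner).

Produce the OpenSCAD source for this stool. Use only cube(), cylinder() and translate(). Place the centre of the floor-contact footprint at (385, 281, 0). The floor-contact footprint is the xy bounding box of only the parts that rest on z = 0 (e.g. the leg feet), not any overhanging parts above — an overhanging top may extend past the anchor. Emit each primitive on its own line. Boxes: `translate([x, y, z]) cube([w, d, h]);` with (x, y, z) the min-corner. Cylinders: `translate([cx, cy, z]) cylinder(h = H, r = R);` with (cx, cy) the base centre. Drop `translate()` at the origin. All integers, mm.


translate([251, 133, 393]) cube([268, 296, 24]);
translate([267, 149, 0]) cylinder(h = 393, r = 16);
translate([503, 149, 0]) cylinder(h = 393, r = 16);
translate([267, 413, 0]) cylinder(h = 393, r = 16);
translate([503, 413, 0]) cylinder(h = 393, r = 16);


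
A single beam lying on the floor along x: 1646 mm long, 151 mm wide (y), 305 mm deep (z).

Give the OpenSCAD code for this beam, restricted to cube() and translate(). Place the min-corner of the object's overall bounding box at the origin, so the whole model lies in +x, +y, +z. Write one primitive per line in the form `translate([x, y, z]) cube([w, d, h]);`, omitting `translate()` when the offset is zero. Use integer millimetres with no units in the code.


cube([1646, 151, 305]);


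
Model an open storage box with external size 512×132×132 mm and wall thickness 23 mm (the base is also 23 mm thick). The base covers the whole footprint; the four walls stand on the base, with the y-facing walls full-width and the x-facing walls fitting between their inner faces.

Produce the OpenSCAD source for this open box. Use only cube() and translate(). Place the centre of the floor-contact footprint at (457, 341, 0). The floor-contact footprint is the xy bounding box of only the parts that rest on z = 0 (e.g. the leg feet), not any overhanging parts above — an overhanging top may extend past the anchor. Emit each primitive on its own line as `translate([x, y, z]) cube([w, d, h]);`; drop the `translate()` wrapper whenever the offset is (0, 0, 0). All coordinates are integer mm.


translate([201, 275, 0]) cube([512, 132, 23]);
translate([201, 275, 23]) cube([512, 23, 109]);
translate([201, 384, 23]) cube([512, 23, 109]);
translate([201, 298, 23]) cube([23, 86, 109]);
translate([690, 298, 23]) cube([23, 86, 109]);


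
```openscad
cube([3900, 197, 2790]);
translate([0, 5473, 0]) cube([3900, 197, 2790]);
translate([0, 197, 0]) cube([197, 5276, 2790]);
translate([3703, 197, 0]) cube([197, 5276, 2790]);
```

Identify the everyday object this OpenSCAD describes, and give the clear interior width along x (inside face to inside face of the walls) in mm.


A house (or room) frame. The interior width is 3506 mm.

Four 2790 mm walls enclosing a rectangle with no floor or roof — a room or house frame. Outside width is 3900 mm and wall thickness is 197 mm, so the interior width is 3900 − 2 × 197 = 3506 mm.


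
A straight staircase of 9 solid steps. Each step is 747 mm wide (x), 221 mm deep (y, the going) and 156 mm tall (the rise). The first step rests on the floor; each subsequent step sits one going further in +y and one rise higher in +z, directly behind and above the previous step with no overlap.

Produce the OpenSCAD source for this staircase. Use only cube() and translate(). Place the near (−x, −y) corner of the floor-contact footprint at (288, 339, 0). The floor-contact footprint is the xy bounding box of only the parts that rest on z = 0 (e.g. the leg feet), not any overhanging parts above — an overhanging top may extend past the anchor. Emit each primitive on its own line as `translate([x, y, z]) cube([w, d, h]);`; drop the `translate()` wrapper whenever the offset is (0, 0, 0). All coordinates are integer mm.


translate([288, 339, 0]) cube([747, 221, 156]);
translate([288, 560, 156]) cube([747, 221, 156]);
translate([288, 781, 312]) cube([747, 221, 156]);
translate([288, 1002, 468]) cube([747, 221, 156]);
translate([288, 1223, 624]) cube([747, 221, 156]);
translate([288, 1444, 780]) cube([747, 221, 156]);
translate([288, 1665, 936]) cube([747, 221, 156]);
translate([288, 1886, 1092]) cube([747, 221, 156]);
translate([288, 2107, 1248]) cube([747, 221, 156]);


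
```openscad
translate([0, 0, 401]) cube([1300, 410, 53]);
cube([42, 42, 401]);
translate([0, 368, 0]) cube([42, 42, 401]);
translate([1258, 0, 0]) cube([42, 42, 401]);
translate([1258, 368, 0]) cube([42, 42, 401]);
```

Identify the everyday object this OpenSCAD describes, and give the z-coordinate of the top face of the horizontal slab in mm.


A bench. The seat-top height is 454 mm.

A long slab on four corner posts — a bench. The slab sits at z = 401 with thickness 53, so the top is 401 + 53 = 454 mm.


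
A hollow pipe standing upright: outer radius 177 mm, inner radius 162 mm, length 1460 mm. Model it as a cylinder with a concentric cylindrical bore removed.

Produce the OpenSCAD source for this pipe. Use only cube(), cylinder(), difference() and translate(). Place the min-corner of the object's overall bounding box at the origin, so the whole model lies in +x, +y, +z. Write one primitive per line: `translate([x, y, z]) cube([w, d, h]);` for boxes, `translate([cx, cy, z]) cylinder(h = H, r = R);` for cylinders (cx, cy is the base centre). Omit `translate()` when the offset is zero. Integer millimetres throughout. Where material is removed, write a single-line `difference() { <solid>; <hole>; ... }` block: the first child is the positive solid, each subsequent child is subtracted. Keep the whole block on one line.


difference() { translate([177, 177, 0]) cylinder(h = 1460, r = 177); translate([177, 177, 0]) cylinder(h = 1460, r = 162); }


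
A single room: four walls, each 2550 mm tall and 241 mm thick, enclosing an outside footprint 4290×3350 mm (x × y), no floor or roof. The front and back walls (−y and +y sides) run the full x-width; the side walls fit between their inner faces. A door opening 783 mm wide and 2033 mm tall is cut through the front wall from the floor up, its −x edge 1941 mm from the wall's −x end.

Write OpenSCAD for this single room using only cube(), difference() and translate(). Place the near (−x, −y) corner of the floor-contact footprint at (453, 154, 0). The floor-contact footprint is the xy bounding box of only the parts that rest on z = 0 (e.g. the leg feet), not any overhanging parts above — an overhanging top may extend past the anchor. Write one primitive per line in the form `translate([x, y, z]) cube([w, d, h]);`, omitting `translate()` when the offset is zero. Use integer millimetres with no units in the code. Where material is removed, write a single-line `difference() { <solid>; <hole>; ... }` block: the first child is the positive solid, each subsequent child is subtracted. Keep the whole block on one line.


difference() { translate([453, 154, 0]) cube([4290, 241, 2550]); translate([2394, 154, 0]) cube([783, 241, 2033]); }
translate([453, 3263, 0]) cube([4290, 241, 2550]);
translate([453, 395, 0]) cube([241, 2868, 2550]);
translate([4502, 395, 0]) cube([241, 2868, 2550]);


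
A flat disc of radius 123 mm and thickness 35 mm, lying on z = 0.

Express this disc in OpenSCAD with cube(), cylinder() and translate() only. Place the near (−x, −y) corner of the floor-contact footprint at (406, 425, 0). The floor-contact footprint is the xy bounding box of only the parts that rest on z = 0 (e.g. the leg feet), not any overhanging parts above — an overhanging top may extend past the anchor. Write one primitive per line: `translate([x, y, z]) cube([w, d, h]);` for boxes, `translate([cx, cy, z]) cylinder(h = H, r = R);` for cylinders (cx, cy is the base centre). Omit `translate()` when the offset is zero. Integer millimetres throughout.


translate([529, 548, 0]) cylinder(h = 35, r = 123);


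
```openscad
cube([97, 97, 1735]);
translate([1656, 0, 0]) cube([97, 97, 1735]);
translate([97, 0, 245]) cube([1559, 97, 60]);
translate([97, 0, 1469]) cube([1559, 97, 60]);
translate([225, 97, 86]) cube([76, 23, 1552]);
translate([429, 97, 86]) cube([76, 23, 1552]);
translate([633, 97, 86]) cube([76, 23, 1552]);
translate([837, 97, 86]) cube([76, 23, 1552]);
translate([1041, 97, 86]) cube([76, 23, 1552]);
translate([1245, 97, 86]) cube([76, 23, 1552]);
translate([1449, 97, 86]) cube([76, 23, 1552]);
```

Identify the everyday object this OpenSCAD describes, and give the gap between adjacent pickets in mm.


A fence section. The picket gap is 128 mm.

Two posts, two rails, 7 pickets — a fence section. Span 1559 mm holds 7 pickets of 76 mm with 8 equal gaps: ⌊(1559 − 7·76) / 8⌋ = 128 mm.


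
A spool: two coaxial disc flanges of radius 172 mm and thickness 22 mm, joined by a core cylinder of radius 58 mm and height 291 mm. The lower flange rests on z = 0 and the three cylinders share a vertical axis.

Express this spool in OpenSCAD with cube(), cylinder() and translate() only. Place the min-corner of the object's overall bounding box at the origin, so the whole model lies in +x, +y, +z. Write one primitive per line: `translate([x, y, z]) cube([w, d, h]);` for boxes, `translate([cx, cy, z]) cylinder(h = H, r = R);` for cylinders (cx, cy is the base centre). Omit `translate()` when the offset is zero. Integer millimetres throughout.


translate([172, 172, 0]) cylinder(h = 22, r = 172);
translate([172, 172, 22]) cylinder(h = 291, r = 58);
translate([172, 172, 313]) cylinder(h = 22, r = 172);


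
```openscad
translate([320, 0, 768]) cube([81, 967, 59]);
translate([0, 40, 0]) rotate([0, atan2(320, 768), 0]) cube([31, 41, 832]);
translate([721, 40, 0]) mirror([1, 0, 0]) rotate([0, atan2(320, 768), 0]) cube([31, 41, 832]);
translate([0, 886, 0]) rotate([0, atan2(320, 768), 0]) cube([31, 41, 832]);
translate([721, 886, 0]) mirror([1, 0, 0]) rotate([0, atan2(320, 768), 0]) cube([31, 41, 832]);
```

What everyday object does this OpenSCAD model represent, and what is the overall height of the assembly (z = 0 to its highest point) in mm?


A sawhorse. The overall height is 827 mm.

A beam across two mirrored pairs of raked legs — a sawhorse. The beam's underside is at z = 768 (matching the legs' vertical rise in atan2(320, 768)) and the beam is 59 mm tall, so its top is at 768 + 59 = 827 mm. The raked legs top out at the beam's underside, so that is the highest point.


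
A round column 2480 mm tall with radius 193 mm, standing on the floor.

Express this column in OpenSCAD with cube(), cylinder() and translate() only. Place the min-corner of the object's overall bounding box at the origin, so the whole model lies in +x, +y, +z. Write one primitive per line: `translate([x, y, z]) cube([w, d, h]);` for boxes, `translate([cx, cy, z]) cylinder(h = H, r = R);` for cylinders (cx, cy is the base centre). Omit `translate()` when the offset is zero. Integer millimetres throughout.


translate([193, 193, 0]) cylinder(h = 2480, r = 193);


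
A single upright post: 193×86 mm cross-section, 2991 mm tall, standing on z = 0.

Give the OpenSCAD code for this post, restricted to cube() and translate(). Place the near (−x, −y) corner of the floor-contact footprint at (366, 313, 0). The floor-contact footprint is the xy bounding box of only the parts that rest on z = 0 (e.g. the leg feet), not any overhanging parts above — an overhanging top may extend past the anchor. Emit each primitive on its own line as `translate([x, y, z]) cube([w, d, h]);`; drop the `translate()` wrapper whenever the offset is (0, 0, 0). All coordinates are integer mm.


translate([366, 313, 0]) cube([193, 86, 2991]);


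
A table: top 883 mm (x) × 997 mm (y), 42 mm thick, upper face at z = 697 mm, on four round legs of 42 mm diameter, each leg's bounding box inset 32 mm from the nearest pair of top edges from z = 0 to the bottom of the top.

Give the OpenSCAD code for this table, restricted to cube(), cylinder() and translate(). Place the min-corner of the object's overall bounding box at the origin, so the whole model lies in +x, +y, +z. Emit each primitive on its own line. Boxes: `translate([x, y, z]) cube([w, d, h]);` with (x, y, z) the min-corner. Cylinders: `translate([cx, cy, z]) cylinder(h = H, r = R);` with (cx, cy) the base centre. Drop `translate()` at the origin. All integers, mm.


translate([0, 0, 655]) cube([883, 997, 42]);
translate([53, 53, 0]) cylinder(h = 655, r = 21);
translate([830, 53, 0]) cylinder(h = 655, r = 21);
translate([53, 944, 0]) cylinder(h = 655, r = 21);
translate([830, 944, 0]) cylinder(h = 655, r = 21);


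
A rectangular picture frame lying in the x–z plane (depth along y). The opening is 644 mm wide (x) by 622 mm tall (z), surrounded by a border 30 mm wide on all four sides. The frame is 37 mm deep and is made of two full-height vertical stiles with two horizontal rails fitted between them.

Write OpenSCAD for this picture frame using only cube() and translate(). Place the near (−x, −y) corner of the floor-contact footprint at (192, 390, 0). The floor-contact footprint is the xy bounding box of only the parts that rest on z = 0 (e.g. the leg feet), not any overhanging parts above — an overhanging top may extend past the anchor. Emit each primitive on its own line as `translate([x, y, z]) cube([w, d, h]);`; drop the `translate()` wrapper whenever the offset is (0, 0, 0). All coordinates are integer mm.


translate([192, 390, 0]) cube([30, 37, 682]);
translate([866, 390, 0]) cube([30, 37, 682]);
translate([222, 390, 0]) cube([644, 37, 30]);
translate([222, 390, 652]) cube([644, 37, 30]);


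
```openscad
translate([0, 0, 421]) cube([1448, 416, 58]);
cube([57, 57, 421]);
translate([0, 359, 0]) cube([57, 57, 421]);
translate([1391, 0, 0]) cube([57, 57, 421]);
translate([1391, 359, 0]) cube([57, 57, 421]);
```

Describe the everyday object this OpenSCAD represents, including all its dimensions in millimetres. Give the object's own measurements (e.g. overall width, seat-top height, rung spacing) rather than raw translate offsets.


A bench: a 1448×416 mm seat slab, 58 mm thick, top at z = 479 mm, on four 57×57 mm square legs flush with the seat corners and standing on z = 0.


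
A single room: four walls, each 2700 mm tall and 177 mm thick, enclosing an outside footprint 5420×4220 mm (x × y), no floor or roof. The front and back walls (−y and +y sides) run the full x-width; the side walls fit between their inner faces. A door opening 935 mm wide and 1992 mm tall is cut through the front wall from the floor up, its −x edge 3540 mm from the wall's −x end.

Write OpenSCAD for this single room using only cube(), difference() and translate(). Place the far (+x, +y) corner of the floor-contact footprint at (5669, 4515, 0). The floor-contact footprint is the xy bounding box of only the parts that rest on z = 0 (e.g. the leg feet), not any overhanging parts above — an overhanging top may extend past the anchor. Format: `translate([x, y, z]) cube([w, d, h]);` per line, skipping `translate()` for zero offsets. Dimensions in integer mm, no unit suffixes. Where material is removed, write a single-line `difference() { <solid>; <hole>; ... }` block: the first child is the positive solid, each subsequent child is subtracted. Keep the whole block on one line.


difference() { translate([249, 295, 0]) cube([5420, 177, 2700]); translate([3789, 295, 0]) cube([935, 177, 1992]); }
translate([249, 4338, 0]) cube([5420, 177, 2700]);
translate([249, 472, 0]) cube([177, 3866, 2700]);
translate([5492, 472, 0]) cube([177, 3866, 2700]);


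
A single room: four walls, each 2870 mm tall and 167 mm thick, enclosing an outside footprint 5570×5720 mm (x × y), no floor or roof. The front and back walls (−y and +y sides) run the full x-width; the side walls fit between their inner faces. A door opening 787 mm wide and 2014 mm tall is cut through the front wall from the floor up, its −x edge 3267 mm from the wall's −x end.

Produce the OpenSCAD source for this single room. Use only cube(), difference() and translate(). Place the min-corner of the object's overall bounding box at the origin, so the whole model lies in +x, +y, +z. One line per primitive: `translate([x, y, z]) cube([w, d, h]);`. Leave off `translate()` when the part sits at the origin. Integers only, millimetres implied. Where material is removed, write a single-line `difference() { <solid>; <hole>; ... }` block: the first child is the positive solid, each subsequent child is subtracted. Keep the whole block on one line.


difference() { cube([5570, 167, 2870]); translate([3267, 0, 0]) cube([787, 167, 2014]); }
translate([0, 5553, 0]) cube([5570, 167, 2870]);
translate([0, 167, 0]) cube([167, 5386, 2870]);
translate([5403, 167, 0]) cube([167, 5386, 2870]);


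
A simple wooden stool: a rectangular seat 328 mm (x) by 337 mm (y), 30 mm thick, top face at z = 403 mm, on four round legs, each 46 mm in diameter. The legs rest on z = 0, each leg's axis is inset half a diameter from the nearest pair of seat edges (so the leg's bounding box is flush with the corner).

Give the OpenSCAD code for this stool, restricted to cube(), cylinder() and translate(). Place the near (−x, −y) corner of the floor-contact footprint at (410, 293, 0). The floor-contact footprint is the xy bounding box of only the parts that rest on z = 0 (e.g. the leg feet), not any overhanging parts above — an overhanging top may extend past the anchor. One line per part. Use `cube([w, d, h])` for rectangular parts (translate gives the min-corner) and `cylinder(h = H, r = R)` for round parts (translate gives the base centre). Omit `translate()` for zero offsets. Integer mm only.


translate([410, 293, 373]) cube([328, 337, 30]);
translate([433, 316, 0]) cylinder(h = 373, r = 23);
translate([715, 316, 0]) cylinder(h = 373, r = 23);
translate([433, 607, 0]) cylinder(h = 373, r = 23);
translate([715, 607, 0]) cylinder(h = 373, r = 23);


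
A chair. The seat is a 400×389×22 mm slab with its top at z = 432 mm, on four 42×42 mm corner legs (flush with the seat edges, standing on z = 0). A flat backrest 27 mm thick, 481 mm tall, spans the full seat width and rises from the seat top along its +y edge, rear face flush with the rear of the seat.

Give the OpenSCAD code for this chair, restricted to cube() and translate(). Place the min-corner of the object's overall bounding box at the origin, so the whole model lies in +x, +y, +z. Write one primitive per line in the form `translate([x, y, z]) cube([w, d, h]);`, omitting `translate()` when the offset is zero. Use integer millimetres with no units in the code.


translate([0, 0, 410]) cube([400, 389, 22]);
cube([42, 42, 410]);
translate([358, 0, 0]) cube([42, 42, 410]);
translate([0, 347, 0]) cube([42, 42, 410]);
translate([358, 347, 0]) cube([42, 42, 410]);
translate([0, 362, 432]) cube([400, 27, 481]);


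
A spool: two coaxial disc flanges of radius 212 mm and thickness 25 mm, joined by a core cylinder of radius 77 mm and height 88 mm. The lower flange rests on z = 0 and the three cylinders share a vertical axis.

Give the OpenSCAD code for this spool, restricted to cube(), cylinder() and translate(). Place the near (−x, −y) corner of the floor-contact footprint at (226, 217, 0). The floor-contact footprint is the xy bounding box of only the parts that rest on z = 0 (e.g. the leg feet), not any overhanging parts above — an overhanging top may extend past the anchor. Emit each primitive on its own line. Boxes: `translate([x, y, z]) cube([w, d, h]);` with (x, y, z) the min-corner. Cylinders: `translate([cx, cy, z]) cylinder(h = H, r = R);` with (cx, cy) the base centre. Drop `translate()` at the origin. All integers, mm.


translate([438, 429, 0]) cylinder(h = 25, r = 212);
translate([438, 429, 25]) cylinder(h = 88, r = 77);
translate([438, 429, 113]) cylinder(h = 25, r = 212);


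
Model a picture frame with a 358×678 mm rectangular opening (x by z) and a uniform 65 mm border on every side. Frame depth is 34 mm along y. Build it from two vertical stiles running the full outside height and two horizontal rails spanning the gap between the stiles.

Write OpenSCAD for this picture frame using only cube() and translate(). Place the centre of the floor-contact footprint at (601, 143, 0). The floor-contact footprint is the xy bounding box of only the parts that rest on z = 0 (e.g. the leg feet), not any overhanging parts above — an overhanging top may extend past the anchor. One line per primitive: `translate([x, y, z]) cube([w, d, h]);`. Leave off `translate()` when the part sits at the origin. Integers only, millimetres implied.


translate([357, 126, 0]) cube([65, 34, 808]);
translate([780, 126, 0]) cube([65, 34, 808]);
translate([422, 126, 0]) cube([358, 34, 65]);
translate([422, 126, 743]) cube([358, 34, 65]);
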